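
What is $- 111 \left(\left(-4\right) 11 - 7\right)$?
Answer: $5661$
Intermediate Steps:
$- 111 \left(\left(-4\right) 11 - 7\right) = - 111 \left(-44 - 7\right) = \left(-111\right) \left(-51\right) = 5661$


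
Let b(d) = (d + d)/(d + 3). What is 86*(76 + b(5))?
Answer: 13287/2 ≈ 6643.5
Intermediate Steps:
b(d) = 2*d/(3 + d) (b(d) = (2*d)/(3 + d) = 2*d/(3 + d))
86*(76 + b(5)) = 86*(76 + 2*5/(3 + 5)) = 86*(76 + 2*5/8) = 86*(76 + 2*5*(⅛)) = 86*(76 + 5/4) = 86*(309/4) = 13287/2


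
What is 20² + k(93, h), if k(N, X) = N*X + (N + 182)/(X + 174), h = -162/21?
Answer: -2572933/8148 ≈ -315.77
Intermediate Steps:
h = -54/7 (h = -162*1/21 = -54/7 ≈ -7.7143)
k(N, X) = N*X + (182 + N)/(174 + X)
20² + k(93, h) = 20² + (182 + 93 + 93*(-54/7)² + 174*93*(-54/7))/(174 - 54/7) = 400 + (182 + 93 + 93*(2916/49) - 873828/7)/(1164/7) = 400 + 7*(182 + 93 + 271188/49 - 873828/7)/1164 = 400 + (7/1164)*(-5832133/49) = 400 - 5832133/8148 = -2572933/8148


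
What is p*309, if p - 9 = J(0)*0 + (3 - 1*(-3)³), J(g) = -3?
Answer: 12051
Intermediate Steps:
p = 39 (p = 9 + (-3*0 + (3 - 1*(-3)³)) = 9 + (0 + (3 - 1*(-27))) = 9 + (0 + (3 + 27)) = 9 + (0 + 30) = 9 + 30 = 39)
p*309 = 39*309 = 12051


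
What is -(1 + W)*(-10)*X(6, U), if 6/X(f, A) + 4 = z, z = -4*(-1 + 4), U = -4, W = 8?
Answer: -135/4 ≈ -33.750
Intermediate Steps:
z = -12 (z = -4*3 = -12)
X(f, A) = -3/8 (X(f, A) = 6/(-4 - 12) = 6/(-16) = 6*(-1/16) = -3/8)
-(1 + W)*(-10)*X(6, U) = -(1 + 8)*(-10)*(-3)/8 = -9*(-10)*(-3)/8 = -(-90)*(-3)/8 = -1*135/4 = -135/4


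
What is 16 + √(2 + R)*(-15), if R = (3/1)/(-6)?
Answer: 16 - 15*√6/2 ≈ -2.3712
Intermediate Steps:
R = -½ (R = (3*1)*(-⅙) = 3*(-⅙) = -½ ≈ -0.50000)
16 + √(2 + R)*(-15) = 16 + √(2 - ½)*(-15) = 16 + √(3/2)*(-15) = 16 + (√6/2)*(-15) = 16 - 15*√6/2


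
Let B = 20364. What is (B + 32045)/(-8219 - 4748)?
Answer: -52409/12967 ≈ -4.0417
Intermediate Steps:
(B + 32045)/(-8219 - 4748) = (20364 + 32045)/(-8219 - 4748) = 52409/(-12967) = 52409*(-1/12967) = -52409/12967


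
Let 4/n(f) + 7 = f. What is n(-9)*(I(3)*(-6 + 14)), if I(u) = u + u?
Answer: -12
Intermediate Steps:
I(u) = 2*u
n(f) = 4/(-7 + f)
n(-9)*(I(3)*(-6 + 14)) = (4/(-7 - 9))*((2*3)*(-6 + 14)) = (4/(-16))*(6*8) = (4*(-1/16))*48 = -¼*48 = -12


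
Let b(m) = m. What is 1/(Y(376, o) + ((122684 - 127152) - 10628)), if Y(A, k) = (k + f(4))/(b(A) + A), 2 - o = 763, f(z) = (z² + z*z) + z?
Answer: -752/11352917 ≈ -6.6238e-5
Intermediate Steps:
f(z) = z + 2*z² (f(z) = (z² + z²) + z = 2*z² + z = z + 2*z²)
o = -761 (o = 2 - 1*763 = 2 - 763 = -761)
Y(A, k) = (36 + k)/(2*A) (Y(A, k) = (k + 4*(1 + 2*4))/(A + A) = (k + 4*(1 + 8))/((2*A)) = (k + 4*9)*(1/(2*A)) = (k + 36)*(1/(2*A)) = (36 + k)*(1/(2*A)) = (36 + k)/(2*A))
1/(Y(376, o) + ((122684 - 127152) - 10628)) = 1/((½)*(36 - 761)/376 + ((122684 - 127152) - 10628)) = 1/((½)*(1/376)*(-725) + (-4468 - 10628)) = 1/(-725/752 - 15096) = 1/(-11352917/752) = -752/11352917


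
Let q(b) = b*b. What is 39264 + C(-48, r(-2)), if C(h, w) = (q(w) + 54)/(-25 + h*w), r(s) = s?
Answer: 2787802/71 ≈ 39265.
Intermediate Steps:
q(b) = b²
C(h, w) = (54 + w²)/(-25 + h*w) (C(h, w) = (w² + 54)/(-25 + h*w) = (54 + w²)/(-25 + h*w))
39264 + C(-48, r(-2)) = 39264 + (54 + (-2)²)/(-25 - 48*(-2)) = 39264 + (54 + 4)/(-25 + 96) = 39264 + 58/71 = 2787802/71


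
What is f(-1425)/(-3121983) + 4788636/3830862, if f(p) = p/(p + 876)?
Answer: 455975922371659/364776524200053 ≈ 1.2500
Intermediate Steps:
f(p) = p/(876 + p)
f(-1425)/(-3121983) + 4788636/3830862 = -1425/(876 - 1425)/(-3121983) + 4788636/3830862 = -1425/(-549)*(-1/3121983) + 4788636*(1/3830862) = -1425*(-1/549)*(-1/3121983) + 798106/638477 = (475/183)*(-1/3121983) + 798106/638477 = -475/571322889 + 798106/638477 = 455975922371659/364776524200053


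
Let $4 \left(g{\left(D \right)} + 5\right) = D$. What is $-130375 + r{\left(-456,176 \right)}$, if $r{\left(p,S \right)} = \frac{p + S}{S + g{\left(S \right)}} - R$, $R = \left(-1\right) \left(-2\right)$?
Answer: $- \frac{5606267}{43} \approx -1.3038 \cdot 10^{5}$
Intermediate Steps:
$g{\left(D \right)} = -5 + \frac{D}{4}$
$R = 2$
$r{\left(p,S \right)} = -2 + \frac{S + p}{-5 + \frac{5 S}{4}}$ ($r{\left(p,S \right)} = \frac{p + S}{S + \left(-5 + \frac{S}{4}\right)} - 2 = \frac{S + p}{-5 + \frac{5 S}{4}} - 2 = -2 + \frac{S + p}{-5 + \frac{5 S}{4}}$)
$-130375 + r{\left(-456,176 \right)} = -130375 + \frac{2 \left(20 - 528 + 2 \left(-456\right)\right)}{5 \left(-4 + 176\right)} = -130375 + \frac{2 \left(20 - 528 - 912\right)}{5 \cdot 172} = -130375 + \frac{2}{5} \cdot \frac{1}{172} \left(-1420\right) = -130375 - \frac{142}{43} = - \frac{5606267}{43}$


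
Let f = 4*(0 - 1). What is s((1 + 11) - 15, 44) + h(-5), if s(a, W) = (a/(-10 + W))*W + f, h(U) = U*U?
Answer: 291/17 ≈ 17.118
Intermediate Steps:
f = -4 (f = 4*(-1) = -4)
h(U) = U²
s(a, W) = -4 + W*a/(-10 + W) (s(a, W) = (a/(-10 + W))*W - 4 = W*a/(-10 + W) - 4 = -4 + W*a/(-10 + W))
s((1 + 11) - 15, 44) + h(-5) = (40 - 4*44 + 44*((1 + 11) - 15))/(-10 + 44) + (-5)² = (40 - 176 + 44*(12 - 15))/34 + 25 = (40 - 176 + 44*(-3))/34 + 25 = (40 - 176 - 132)/34 + 25 = (1/34)*(-268) + 25 = -134/17 + 25 = 291/17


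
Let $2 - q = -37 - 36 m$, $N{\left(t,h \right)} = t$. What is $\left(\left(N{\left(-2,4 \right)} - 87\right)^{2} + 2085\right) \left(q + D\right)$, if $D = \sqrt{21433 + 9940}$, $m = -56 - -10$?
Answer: $-16179702 + 10006 \sqrt{31373} \approx -1.4407 \cdot 10^{7}$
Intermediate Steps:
$m = -46$ ($m = -56 + 10 = -46$)
$D = \sqrt{31373} \approx 177.12$
$q = -1617$ ($q = 2 - \left(-37 - -1656\right) = 2 - \left(-37 + 1656\right) = 2 - 1619 = -1617$)
$\left(\left(N{\left(-2,4 \right)} - 87\right)^{2} + 2085\right) \left(q + D\right) = \left(\left(-2 - 87\right)^{2} + 2085\right) \left(-1617 + \sqrt{31373}\right) = \left(\left(-89\right)^{2} + 2085\right) \left(-1617 + \sqrt{31373}\right) = \left(7921 + 2085\right) \left(-1617 + \sqrt{31373}\right) = 10006 \left(-1617 + \sqrt{31373}\right) = -16179702 + 10006 \sqrt{31373}$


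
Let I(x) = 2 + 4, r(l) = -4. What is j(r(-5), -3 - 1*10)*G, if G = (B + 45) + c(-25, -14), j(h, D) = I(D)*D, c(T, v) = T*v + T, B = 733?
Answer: -86034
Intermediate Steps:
I(x) = 6
c(T, v) = T + T*v
j(h, D) = 6*D
G = 1103 (G = (733 + 45) - 25*(1 - 14) = 778 - 25*(-13) = 778 + 325 = 1103)
j(r(-5), -3 - 1*10)*G = (6*(-3 - 1*10))*1103 = (6*(-3 - 10))*1103 = (6*(-13))*1103 = -78*1103 = -86034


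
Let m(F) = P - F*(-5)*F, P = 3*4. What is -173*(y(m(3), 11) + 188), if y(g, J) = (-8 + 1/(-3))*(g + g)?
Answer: 131826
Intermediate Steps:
P = 12
m(F) = 12 + 5*F² (m(F) = 12 - F*(-5)*F = 12 - (-5*F)*F = 12 - (-5)*F² = 12 + 5*F²)
y(g, J) = -50*g/3 (y(g, J) = (-8 + 1*(-⅓))*(2*g) = (-8 - ⅓)*(2*g) = -50*g/3)
-173*(y(m(3), 11) + 188) = -173*(-50*(12 + 5*3²)/3 + 188) = -173*(-50*(12 + 5*9)/3 + 188) = -173*(-50*(12 + 45)/3 + 188) = -173*(-50/3*57 + 188) = -173*(-950 + 188) = -173*(-762) = 131826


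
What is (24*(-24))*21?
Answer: -12096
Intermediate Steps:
(24*(-24))*21 = -576*21 = -12096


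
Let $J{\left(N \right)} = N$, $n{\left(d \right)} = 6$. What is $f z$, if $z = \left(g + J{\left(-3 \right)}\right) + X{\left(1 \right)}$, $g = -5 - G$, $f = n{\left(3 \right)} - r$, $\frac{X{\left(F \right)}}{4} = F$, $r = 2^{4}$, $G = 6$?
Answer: $100$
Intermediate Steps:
$r = 16$
$X{\left(F \right)} = 4 F$
$f = -10$ ($f = 6 - 16 = -10$)
$g = -11$ ($g = -5 - 6 = -11$)
$z = -10$ ($z = \left(-11 - 3\right) + 4 \cdot 1 = -14 + 4 = -10$)
$f z = \left(-10\right) \left(-10\right) = 100$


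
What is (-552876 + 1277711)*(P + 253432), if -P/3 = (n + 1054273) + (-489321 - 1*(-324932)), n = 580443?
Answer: -3013537029415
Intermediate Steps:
P = -4410981 (P = -3*((580443 + 1054273) + (-489321 - 1*(-324932))) = -3*(1634716 + (-489321 + 324932)) = -3*(1634716 - 164389) = -3*1470327 = -4410981)
(-552876 + 1277711)*(P + 253432) = (-552876 + 1277711)*(-4410981 + 253432) = 724835*(-4157549) = -3013537029415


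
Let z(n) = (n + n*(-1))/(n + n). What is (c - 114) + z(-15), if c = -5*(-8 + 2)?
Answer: -84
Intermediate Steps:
c = 30 (c = -5*(-6) = 30)
z(n) = 0 (z(n) = (n - n)/((2*n)) = 0*(1/(2*n)) = 0)
(c - 114) + z(-15) = (30 - 114) + 0 = -84 + 0 = -84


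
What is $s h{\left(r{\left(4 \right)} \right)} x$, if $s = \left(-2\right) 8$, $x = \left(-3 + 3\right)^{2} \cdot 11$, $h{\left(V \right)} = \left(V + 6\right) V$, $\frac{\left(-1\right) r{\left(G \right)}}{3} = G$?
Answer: $0$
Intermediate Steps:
$r{\left(G \right)} = - 3 G$
$h{\left(V \right)} = V \left(6 + V\right)$ ($h{\left(V \right)} = \left(6 + V\right) V = V \left(6 + V\right)$)
$x = 0$ ($x = 0^{2} \cdot 11 = 0 \cdot 11 = 0$)
$s = -16$
$s h{\left(r{\left(4 \right)} \right)} x = - 16 \left(-3\right) 4 \left(6 - 12\right) 0 = - 16 \left(- 12 \left(6 - 12\right)\right) 0 = - 16 \left(\left(-12\right) \left(-6\right)\right) 0 = \left(-16\right) 72 \cdot 0 = \left(-1152\right) 0 = 0$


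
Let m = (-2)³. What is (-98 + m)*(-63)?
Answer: 6678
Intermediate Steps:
m = -8
(-98 + m)*(-63) = (-98 - 8)*(-63) = -106*(-63) = 6678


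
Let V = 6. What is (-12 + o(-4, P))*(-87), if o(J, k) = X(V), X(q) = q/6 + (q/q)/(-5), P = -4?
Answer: 4872/5 ≈ 974.40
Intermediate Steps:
X(q) = -⅕ + q/6 (X(q) = q*(⅙) + 1*(-⅕) = q/6 - ⅕ = -⅕ + q/6)
o(J, k) = ⅘ (o(J, k) = -⅕ + (⅙)*6 = -⅕ + 1 = ⅘)
(-12 + o(-4, P))*(-87) = (-12 + ⅘)*(-87) = -56/5*(-87) = 4872/5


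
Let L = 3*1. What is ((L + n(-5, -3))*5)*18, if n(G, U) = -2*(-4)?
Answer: 990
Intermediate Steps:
n(G, U) = 8 (n(G, U) = -2*(-4) = 8)
L = 3
((L + n(-5, -3))*5)*18 = ((3 + 8)*5)*18 = (11*5)*18 = 55*18 = 990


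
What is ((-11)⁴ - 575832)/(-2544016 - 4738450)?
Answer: 561191/7282466 ≈ 0.077061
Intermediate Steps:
((-11)⁴ - 575832)/(-2544016 - 4738450) = (14641 - 575832)/(-7282466) = -561191*(-1/7282466) = 561191/7282466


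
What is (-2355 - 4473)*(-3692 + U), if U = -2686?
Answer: 43548984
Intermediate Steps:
(-2355 - 4473)*(-3692 + U) = (-2355 - 4473)*(-3692 - 2686) = -6828*(-6378) = 43548984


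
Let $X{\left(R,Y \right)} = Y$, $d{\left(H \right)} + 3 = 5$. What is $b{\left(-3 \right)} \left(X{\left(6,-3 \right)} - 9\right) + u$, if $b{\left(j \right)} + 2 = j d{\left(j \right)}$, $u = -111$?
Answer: $-15$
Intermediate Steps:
$d{\left(H \right)} = 2$ ($d{\left(H \right)} = -3 + 5 = 2$)
$b{\left(j \right)} = -2 + 2 j$ ($b{\left(j \right)} = -2 + j 2 = -2 + 2 j$)
$b{\left(-3 \right)} \left(X{\left(6,-3 \right)} - 9\right) + u = \left(-2 + 2 \left(-3\right)\right) \left(-3 - 9\right) - 111 = \left(-2 - 6\right) \left(-12\right) - 111 = \left(-8\right) \left(-12\right) - 111 = 96 - 111 = -15$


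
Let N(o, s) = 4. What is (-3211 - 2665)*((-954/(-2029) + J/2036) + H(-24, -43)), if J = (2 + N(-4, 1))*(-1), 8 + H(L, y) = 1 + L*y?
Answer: -6223051646630/1032761 ≈ -6.0256e+6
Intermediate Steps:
H(L, y) = -7 + L*y (H(L, y) = -8 + (1 + L*y) = -7 + L*y)
J = -6 (J = (2 + 4)*(-1) = 6*(-1) = -6)
(-3211 - 2665)*((-954/(-2029) + J/2036) + H(-24, -43)) = (-3211 - 2665)*((-954/(-2029) - 6/2036) + (-7 - 24*(-43))) = -5876*((-954*(-1/2029) - 6*1/2036) + (-7 + 1032)) = -5876*((954/2029 - 3/1018) + 1025) = -5876*(965085/2065522 + 1025) = -5876*2118125135/2065522 = -6223051646630/1032761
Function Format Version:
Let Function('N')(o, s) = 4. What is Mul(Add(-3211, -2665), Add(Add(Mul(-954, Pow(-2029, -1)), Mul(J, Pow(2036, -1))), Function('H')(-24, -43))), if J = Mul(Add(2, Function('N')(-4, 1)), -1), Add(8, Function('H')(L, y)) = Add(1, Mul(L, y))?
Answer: Rational(-6223051646630, 1032761) ≈ -6.0256e+6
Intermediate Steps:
Function('H')(L, y) = Add(-7, Mul(L, y)) (Function('H')(L, y) = Add(-8, Add(1, Mul(L, y))) = Add(-7, Mul(L, y)))
J = -6 (J = Mul(Add(2, 4), -1) = Mul(6, -1) = -6)
Mul(Add(-3211, -2665), Add(Add(Mul(-954, Pow(-2029, -1)), Mul(J, Pow(2036, -1))), Function('H')(-24, -43))) = Mul(Add(-3211, -2665), Add(Add(Mul(-954, Pow(-2029, -1)), Mul(-6, Pow(2036, -1))), Add(-7, Mul(-24, -43)))) = Mul(-5876, Add(Add(Mul(-954, Rational(-1, 2029)), Mul(-6, Rational(1, 2036))), Add(-7, 1032))) = Mul(-5876, Add(Add(Rational(954, 2029), Rational(-3, 1018)), 1025)) = Mul(-5876, Add(Rational(965085, 2065522), 1025)) = Mul(-5876, Rational(2118125135, 2065522)) = Rational(-6223051646630, 1032761)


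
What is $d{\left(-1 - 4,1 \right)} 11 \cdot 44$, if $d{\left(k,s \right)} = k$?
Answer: $-2420$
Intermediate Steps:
$d{\left(-1 - 4,1 \right)} 11 \cdot 44 = \left(-1 - 4\right) 11 \cdot 44 = \left(-5\right) 11 \cdot 44 = \left(-55\right) 44 = -2420$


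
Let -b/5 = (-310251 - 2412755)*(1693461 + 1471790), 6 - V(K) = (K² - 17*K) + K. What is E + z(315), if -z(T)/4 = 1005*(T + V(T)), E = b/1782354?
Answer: 357818234131825/891177 ≈ 4.0151e+8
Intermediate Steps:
V(K) = 6 - K² + 16*K (V(K) = 6 - ((K² - 17*K) + K) = 6 - (K² - 16*K) = 6 + (-K² + 16*K) = 6 - K² + 16*K)
b = 43094987322530 (b = -5*(-310251 - 2412755)*(1693461 + 1471790) = -(-13615030)*3165251 = -5*(-8618997464506) = 43094987322530)
E = 21547493661265/891177 (E = 43094987322530/1782354 = 43094987322530*(1/1782354) = 21547493661265/891177 ≈ 2.4179e+7)
z(T) = -24120 - 68340*T + 4020*T² (z(T) = -4020*(T + (6 - T² + 16*T)) = -4020*(6 - T² + 17*T) = -4*(6030 - 1005*T² + 17085*T) = -24120 - 68340*T + 4020*T²)
E + z(315) = 21547493661265/891177 + (-24120 - 68340*315 + 4020*315²) = 21547493661265/891177 + (-24120 - 21527100 + 4020*99225) = 21547493661265/891177 + (-24120 - 21527100 + 398884500) = 21547493661265/891177 + 377333280 = 357818234131825/891177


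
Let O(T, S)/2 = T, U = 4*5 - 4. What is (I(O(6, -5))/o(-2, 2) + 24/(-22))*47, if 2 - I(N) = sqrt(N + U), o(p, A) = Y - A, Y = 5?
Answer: -658/33 - 94*sqrt(7)/3 ≈ -102.84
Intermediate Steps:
o(p, A) = 5 - A
U = 16 (U = 20 - 4 = 16)
O(T, S) = 2*T
I(N) = 2 - sqrt(16 + N) (I(N) = 2 - sqrt(N + 16) = 2 - sqrt(16 + N))
(I(O(6, -5))/o(-2, 2) + 24/(-22))*47 = ((2 - sqrt(16 + 2*6))/(5 - 1*2) + 24/(-22))*47 = ((2 - sqrt(16 + 12))/(5 - 2) + 24*(-1/22))*47 = ((2 - sqrt(28))/3 - 12/11)*47 = ((2 - 2*sqrt(7))*(1/3) - 12/11)*47 = ((2/3 - 2*sqrt(7)/3) - 12/11)*47 = (-14/33 - 2*sqrt(7)/3)*47 = -658/33 - 94*sqrt(7)/3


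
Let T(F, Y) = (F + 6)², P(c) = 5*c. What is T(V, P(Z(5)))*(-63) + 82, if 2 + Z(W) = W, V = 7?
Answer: -10565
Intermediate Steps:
Z(W) = -2 + W
T(F, Y) = (6 + F)²
T(V, P(Z(5)))*(-63) + 82 = (6 + 7)²*(-63) + 82 = 13²*(-63) + 82 = 169*(-63) + 82 = -10647 + 82 = -10565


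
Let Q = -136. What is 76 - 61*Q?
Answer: 8372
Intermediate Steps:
76 - 61*Q = 76 - 61*(-136) = 76 + 8296 = 8372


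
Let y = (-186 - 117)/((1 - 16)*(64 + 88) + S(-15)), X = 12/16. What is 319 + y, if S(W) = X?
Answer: 969845/3039 ≈ 319.13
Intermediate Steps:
X = ¾ (X = 12*(1/16) = ¾ ≈ 0.75000)
S(W) = ¾
y = 404/3039 (y = (-186 - 117)/((1 - 16)*(64 + 88) + ¾) = -303/(-15*152 + ¾) = -303/(-2280 + ¾) = -303/(-9117/4) = -303*(-4/9117) = 404/3039 ≈ 0.13294)
319 + y = 319 + 404/3039 = 969845/3039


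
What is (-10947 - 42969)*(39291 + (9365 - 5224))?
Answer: -2341679712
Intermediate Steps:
(-10947 - 42969)*(39291 + (9365 - 5224)) = -53916*(39291 + 4141) = -53916*43432 = -2341679712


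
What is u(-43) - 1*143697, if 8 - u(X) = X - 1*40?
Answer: -143606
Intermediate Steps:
u(X) = 48 - X (u(X) = 8 - (X - 1*40) = 8 - (X - 40) = 8 - (-40 + X) = 8 + (40 - X) = 48 - X)
u(-43) - 1*143697 = (48 - 1*(-43)) - 1*143697 = (48 + 43) - 143697 = 91 - 143697 = -143606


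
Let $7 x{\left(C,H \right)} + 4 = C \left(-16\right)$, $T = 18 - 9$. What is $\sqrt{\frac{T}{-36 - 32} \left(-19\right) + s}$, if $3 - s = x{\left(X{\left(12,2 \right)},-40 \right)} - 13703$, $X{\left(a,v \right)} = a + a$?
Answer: $\frac{\sqrt{779644803}}{238} \approx 117.32$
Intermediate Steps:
$T = 9$ ($T = 18 - 9 = 9$)
$X{\left(a,v \right)} = 2 a$
$x{\left(C,H \right)} = - \frac{4}{7} - \frac{16 C}{7}$ ($x{\left(C,H \right)} = - \frac{4}{7} + \frac{C \left(-16\right)}{7} = - \frac{4}{7} + \frac{\left(-16\right) C}{7} = - \frac{4}{7} - \frac{16 C}{7}$)
$s = \frac{96330}{7}$ ($s = 3 - \left(\left(- \frac{4}{7} - \frac{16 \cdot 2 \cdot 12}{7}\right) - 13703\right) = 3 - \left(\left(- \frac{4}{7} - \frac{384}{7}\right) - 13703\right) = 3 - \left(- \frac{388}{7} - 13703\right) = 3 - - \frac{96309}{7} = 3 + \frac{96309}{7} = \frac{96330}{7} \approx 13761.0$)
$\sqrt{\frac{T}{-36 - 32} \left(-19\right) + s} = \sqrt{\frac{9}{-36 - 32} \left(-19\right) + \frac{96330}{7}} = \sqrt{\frac{9}{-68} \left(-19\right) + \frac{96330}{7}} = \sqrt{9 \left(- \frac{1}{68}\right) \left(-19\right) + \frac{96330}{7}} = \sqrt{\left(- \frac{9}{68}\right) \left(-19\right) + \frac{96330}{7}} = \sqrt{\frac{171}{68} + \frac{96330}{7}} = \sqrt{\frac{6551637}{476}} = \frac{\sqrt{779644803}}{238}$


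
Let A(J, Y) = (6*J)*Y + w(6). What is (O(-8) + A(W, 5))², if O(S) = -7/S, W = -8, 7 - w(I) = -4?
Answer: 3330625/64 ≈ 52041.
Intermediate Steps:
w(I) = 11 (w(I) = 7 - 1*(-4) = 7 + 4 = 11)
A(J, Y) = 11 + 6*J*Y (A(J, Y) = (6*J)*Y + 11 = 6*J*Y + 11 = 11 + 6*J*Y)
(O(-8) + A(W, 5))² = (-7/(-8) + (11 + 6*(-8)*5))² = (-7*(-⅛) + (11 - 240))² = (7/8 - 229)² = (-1825/8)² = 3330625/64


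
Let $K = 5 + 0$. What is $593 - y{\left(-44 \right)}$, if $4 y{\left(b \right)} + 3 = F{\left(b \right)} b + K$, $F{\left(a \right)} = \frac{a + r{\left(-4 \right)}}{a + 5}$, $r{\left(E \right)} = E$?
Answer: $\frac{15757}{26} \approx 606.04$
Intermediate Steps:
$K = 5$
$F{\left(a \right)} = \frac{-4 + a}{5 + a}$ ($F{\left(a \right)} = \frac{a - 4}{a + 5} = \frac{-4 + a}{5 + a}$)
$y{\left(b \right)} = \frac{1}{2} + \frac{b \left(-4 + b\right)}{4 \left(5 + b\right)}$ ($y{\left(b \right)} = - \frac{3}{4} + \frac{\frac{-4 + b}{5 + b} b + 5}{4} = - \frac{3}{4} + \frac{\frac{b \left(-4 + b\right)}{5 + b} + 5}{4} = - \frac{3}{4} + \frac{5 + \frac{b \left(-4 + b\right)}{5 + b}}{4} = - \frac{3}{4} + \left(\frac{5}{4} + \frac{b \left(-4 + b\right)}{4 \left(5 + b\right)}\right) = \frac{1}{2} + \frac{b \left(-4 + b\right)}{4 \left(5 + b\right)}$)
$593 - y{\left(-44 \right)} = 593 - \frac{10 + \left(-44\right)^{2} - -88}{4 \left(5 - 44\right)} = 593 - \frac{10 + 1936 + 88}{4 \left(-39\right)} = 593 - \frac{1}{4} \left(- \frac{1}{39}\right) 2034 = 593 - - \frac{339}{26} = 593 + \frac{339}{26} = \frac{15757}{26}$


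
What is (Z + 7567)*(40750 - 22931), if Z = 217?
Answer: 138703096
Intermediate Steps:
(Z + 7567)*(40750 - 22931) = (217 + 7567)*(40750 - 22931) = 7784*17819 = 138703096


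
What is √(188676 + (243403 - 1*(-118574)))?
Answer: 31*√573 ≈ 742.06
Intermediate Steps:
√(188676 + (243403 - 1*(-118574))) = √(188676 + (243403 + 118574)) = √(188676 + 361977) = √550653 = 31*√573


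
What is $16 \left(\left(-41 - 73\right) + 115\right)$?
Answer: $16$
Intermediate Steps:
$16 \left(\left(-41 - 73\right) + 115\right) = 16 \left(-114 + 115\right) = 16 \cdot 1 = 16$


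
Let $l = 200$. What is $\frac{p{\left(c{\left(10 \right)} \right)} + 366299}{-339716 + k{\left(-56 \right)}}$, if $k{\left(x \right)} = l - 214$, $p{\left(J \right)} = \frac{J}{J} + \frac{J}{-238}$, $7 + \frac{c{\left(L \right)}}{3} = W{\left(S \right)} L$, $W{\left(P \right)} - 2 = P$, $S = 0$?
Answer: $- \frac{87179361}{80855740} \approx -1.0782$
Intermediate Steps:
$W{\left(P \right)} = 2 + P$
$c{\left(L \right)} = -21 + 6 L$ ($c{\left(L \right)} = -21 + 3 \left(2 + 0\right) L = -21 + 3 \cdot 2 L = -21 + 6 L$)
$p{\left(J \right)} = 1 - \frac{J}{238}$ ($p{\left(J \right)} = 1 + J \left(- \frac{1}{238}\right) = 1 - \frac{J}{238}$)
$k{\left(x \right)} = -14$ ($k{\left(x \right)} = 200 - 214 = -14$)
$\frac{p{\left(c{\left(10 \right)} \right)} + 366299}{-339716 + k{\left(-56 \right)}} = \frac{\left(1 - \frac{-21 + 6 \cdot 10}{238}\right) + 366299}{-339716 - 14} = \frac{\left(1 - \frac{-21 + 60}{238}\right) + 366299}{-339730} = \left(\left(1 - \frac{39}{238}\right) + 366299\right) \left(- \frac{1}{339730}\right) = \left(\frac{199}{238} + 366299\right) \left(- \frac{1}{339730}\right) = \frac{87179361}{238} \left(- \frac{1}{339730}\right) = - \frac{87179361}{80855740}$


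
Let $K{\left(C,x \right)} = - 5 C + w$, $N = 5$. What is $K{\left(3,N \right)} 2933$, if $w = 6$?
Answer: $-26397$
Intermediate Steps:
$K{\left(C,x \right)} = 6 - 5 C$ ($K{\left(C,x \right)} = - 5 C + 6 = 6 - 5 C$)
$K{\left(3,N \right)} 2933 = \left(6 - 15\right) 2933 = \left(-9\right) 2933 = -26397$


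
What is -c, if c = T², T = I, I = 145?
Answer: -21025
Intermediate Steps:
T = 145
c = 21025 (c = 145² = 21025)
-c = -1*21025 = -21025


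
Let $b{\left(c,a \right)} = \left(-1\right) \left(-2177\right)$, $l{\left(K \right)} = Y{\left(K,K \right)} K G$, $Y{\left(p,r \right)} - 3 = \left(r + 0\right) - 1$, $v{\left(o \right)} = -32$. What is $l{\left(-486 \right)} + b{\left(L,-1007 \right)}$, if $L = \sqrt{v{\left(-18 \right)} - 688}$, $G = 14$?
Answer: $3295313$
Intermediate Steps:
$Y{\left(p,r \right)} = 2 + r$ ($Y{\left(p,r \right)} = 3 + \left(\left(r + 0\right) - 1\right) = 3 + \left(r - 1\right) = 3 + \left(-1 + r\right) = 2 + r$)
$L = 12 i \sqrt{5}$ ($L = \sqrt{-32 - 688} = \sqrt{-720} = 12 i \sqrt{5} \approx 26.833 i$)
$l{\left(K \right)} = 14 K \left(2 + K\right)$ ($l{\left(K \right)} = \left(2 + K\right) K 14 = K \left(2 + K\right) 14 = 14 K \left(2 + K\right)$)
$b{\left(c,a \right)} = 2177$
$l{\left(-486 \right)} + b{\left(L,-1007 \right)} = 14 \left(-486\right) \left(2 - 486\right) + 2177 = 14 \left(-486\right) \left(-484\right) + 2177 = 3293136 + 2177 = 3295313$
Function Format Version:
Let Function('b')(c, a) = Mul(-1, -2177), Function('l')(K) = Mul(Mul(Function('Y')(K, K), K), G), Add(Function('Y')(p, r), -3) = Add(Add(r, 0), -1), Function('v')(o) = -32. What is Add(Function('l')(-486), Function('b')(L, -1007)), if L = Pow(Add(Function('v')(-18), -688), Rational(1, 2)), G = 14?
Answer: 3295313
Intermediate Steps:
Function('Y')(p, r) = Add(2, r) (Function('Y')(p, r) = Add(3, Add(Add(r, 0), -1)) = Add(3, Add(r, -1)) = Add(3, Add(-1, r)) = Add(2, r))
L = Mul(12, I, Pow(5, Rational(1, 2))) (L = Pow(Add(-32, -688), Rational(1, 2)) = Pow(-720, Rational(1, 2)) = Mul(12, I, Pow(5, Rational(1, 2))) ≈ Mul(26.833, I))
Function('l')(K) = Mul(14, K, Add(2, K)) (Function('l')(K) = Mul(Mul(Add(2, K), K), 14) = Mul(Mul(K, Add(2, K)), 14) = Mul(14, K, Add(2, K)))
Function('b')(c, a) = 2177
Add(Function('l')(-486), Function('b')(L, -1007)) = Add(Mul(14, -486, Add(2, -486)), 2177) = Add(Mul(14, -486, -484), 2177) = Add(3293136, 2177) = 3295313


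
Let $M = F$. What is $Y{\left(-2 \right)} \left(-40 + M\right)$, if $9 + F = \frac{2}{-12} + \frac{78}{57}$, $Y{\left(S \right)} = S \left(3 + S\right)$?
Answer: $\frac{5449}{57} \approx 95.596$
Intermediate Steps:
$F = - \frac{889}{114}$ ($F = -9 + \left(\frac{2}{-12} + \frac{78}{57}\right) = -9 + \left(2 \left(- \frac{1}{12}\right) + 78 \cdot \frac{1}{57}\right) = -9 + \left(- \frac{1}{6} + \frac{26}{19}\right) = -9 + \frac{137}{114} = - \frac{889}{114} \approx -7.7982$)
$M = - \frac{889}{114} \approx -7.7982$
$Y{\left(-2 \right)} \left(-40 + M\right) = - 2 \left(3 - 2\right) \left(-40 - \frac{889}{114}\right) = \left(-2\right) 1 \left(- \frac{5449}{114}\right) = \left(-2\right) \left(- \frac{5449}{114}\right) = \frac{5449}{57}$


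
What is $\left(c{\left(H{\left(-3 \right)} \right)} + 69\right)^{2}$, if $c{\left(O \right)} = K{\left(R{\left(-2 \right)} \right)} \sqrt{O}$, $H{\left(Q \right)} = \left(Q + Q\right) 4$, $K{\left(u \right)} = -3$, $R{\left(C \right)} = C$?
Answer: $4545 - 828 i \sqrt{6} \approx 4545.0 - 2028.2 i$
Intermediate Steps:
$H{\left(Q \right)} = 8 Q$ ($H{\left(Q \right)} = 2 Q 4 = 8 Q$)
$c{\left(O \right)} = - 3 \sqrt{O}$
$\left(c{\left(H{\left(-3 \right)} \right)} + 69\right)^{2} = \left(- 3 \sqrt{8 \left(-3\right)} + 69\right)^{2} = \left(- 3 \sqrt{-24} + 69\right)^{2} = \left(- 3 \cdot 2 i \sqrt{6} + 69\right)^{2} = \left(- 6 i \sqrt{6} + 69\right)^{2} = \left(69 - 6 i \sqrt{6}\right)^{2}$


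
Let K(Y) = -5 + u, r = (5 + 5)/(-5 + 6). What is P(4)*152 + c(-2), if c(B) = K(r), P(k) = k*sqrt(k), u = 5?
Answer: 1216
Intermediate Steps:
r = 10 (r = 10/1 = 10*1 = 10)
K(Y) = 0 (K(Y) = -5 + 5 = 0)
P(k) = k**(3/2)
c(B) = 0
P(4)*152 + c(-2) = 4**(3/2)*152 + 0 = 8*152 + 0 = 1216 + 0 = 1216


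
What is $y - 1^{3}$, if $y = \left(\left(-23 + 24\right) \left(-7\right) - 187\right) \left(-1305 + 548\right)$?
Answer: $146857$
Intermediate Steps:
$y = 146858$ ($y = \left(1 \left(-7\right) - 187\right) \left(-757\right) = \left(-7 - 187\right) \left(-757\right) = \left(-194\right) \left(-757\right) = 146858$)
$y - 1^{3} = 146858 - 1^{3} = 146858 - 1 = 146857$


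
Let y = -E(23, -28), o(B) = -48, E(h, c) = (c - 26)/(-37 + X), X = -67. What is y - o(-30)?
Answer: 2469/52 ≈ 47.481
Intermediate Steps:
E(h, c) = ¼ - c/104 (E(h, c) = (c - 26)/(-37 - 67) = (-26 + c)/(-104) = (-26 + c)*(-1/104) = ¼ - c/104)
y = -27/52 (y = -(¼ - 1/104*(-28)) = -(¼ + 7/26) = -1*27/52 = -27/52 ≈ -0.51923)
y - o(-30) = -27/52 - 1*(-48) = -27/52 + 48 = 2469/52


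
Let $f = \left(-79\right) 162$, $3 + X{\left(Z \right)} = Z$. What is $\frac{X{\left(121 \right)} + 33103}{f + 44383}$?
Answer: $\frac{33221}{31585} \approx 1.0518$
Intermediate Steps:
$X{\left(Z \right)} = -3 + Z$
$f = -12798$
$\frac{X{\left(121 \right)} + 33103}{f + 44383} = \frac{\left(-3 + 121\right) + 33103}{-12798 + 44383} = \frac{118 + 33103}{31585} = 33221 \cdot \frac{1}{31585} = \frac{33221}{31585}$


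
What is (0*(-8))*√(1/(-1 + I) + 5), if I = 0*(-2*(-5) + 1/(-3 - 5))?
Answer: 0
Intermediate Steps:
I = 0 (I = 0*(10 + 1/(-8)) = 0*(10 - ⅛) = 0*(79/8) = 0)
(0*(-8))*√(1/(-1 + I) + 5) = (0*(-8))*√(1/(-1 + 0) + 5) = 0*√(1/(-1) + 5) = 0*√(-1 + 5) = 0*√4 = 0*2 = 0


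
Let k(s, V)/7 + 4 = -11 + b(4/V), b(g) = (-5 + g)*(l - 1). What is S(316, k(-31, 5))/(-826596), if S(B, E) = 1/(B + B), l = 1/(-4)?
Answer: -1/522408672 ≈ -1.9142e-9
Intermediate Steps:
l = -¼ ≈ -0.25000
b(g) = 25/4 - 5*g/4 (b(g) = (-5 + g)*(-¼ - 1) = (-5 + g)*(-5/4) = 25/4 - 5*g/4)
k(s, V) = -245/4 - 35/V (k(s, V) = -28 + 7*(-11 + (25/4 - 5/V)) = -28 + 7*(-19/4 - 5/V) = -28 + (-133/4 - 35/V) = -245/4 - 35/V)
S(B, E) = 1/(2*B)
S(316, k(-31, 5))/(-826596) = ((½)/316)/(-826596) = ((½)*(1/316))*(-1/826596) = (1/632)*(-1/826596) = -1/522408672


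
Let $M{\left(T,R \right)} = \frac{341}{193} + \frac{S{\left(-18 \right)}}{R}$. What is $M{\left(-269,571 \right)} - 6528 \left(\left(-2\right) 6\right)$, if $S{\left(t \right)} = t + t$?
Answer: $\frac{8633049971}{110203} \approx 78338.0$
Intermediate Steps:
$S{\left(t \right)} = 2 t$
$M{\left(T,R \right)} = \frac{341}{193} - \frac{36}{R}$ ($M{\left(T,R \right)} = \frac{341}{193} + \frac{2 \left(-18\right)}{R} = 341 \cdot \frac{1}{193} - \frac{36}{R} = \frac{341}{193} - \frac{36}{R}$)
$M{\left(-269,571 \right)} - 6528 \left(\left(-2\right) 6\right) = \left(\frac{341}{193} - \frac{36}{571}\right) - 6528 \left(\left(-2\right) 6\right) = \left(\frac{341}{193} - \frac{36}{571}\right) - 6528 \left(-12\right) = \left(\frac{341}{193} - \frac{36}{571}\right) - -78336 = \frac{187763}{110203} + 78336 = \frac{8633049971}{110203}$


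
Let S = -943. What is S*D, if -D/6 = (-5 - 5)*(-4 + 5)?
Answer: -56580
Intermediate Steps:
D = 60 (D = -6*(-5 - 5)*(-4 + 5) = -(-60) = -6*(-10) = 60)
S*D = -943*60 = -56580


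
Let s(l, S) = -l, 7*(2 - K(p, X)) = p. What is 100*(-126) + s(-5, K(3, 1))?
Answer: -12595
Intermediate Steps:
K(p, X) = 2 - p/7
100*(-126) + s(-5, K(3, 1)) = 100*(-126) - 1*(-5) = -12600 + 5 = -12595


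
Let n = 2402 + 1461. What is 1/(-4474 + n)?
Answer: -1/611 ≈ -0.0016367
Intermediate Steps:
n = 3863
1/(-4474 + n) = 1/(-4474 + 3863) = 1/(-611) = -1/611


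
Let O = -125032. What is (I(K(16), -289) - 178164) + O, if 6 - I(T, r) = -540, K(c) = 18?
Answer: -302650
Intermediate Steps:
I(T, r) = 546 (I(T, r) = 6 - 1*(-540) = 6 + 540 = 546)
(I(K(16), -289) - 178164) + O = (546 - 178164) - 125032 = -177618 - 125032 = -302650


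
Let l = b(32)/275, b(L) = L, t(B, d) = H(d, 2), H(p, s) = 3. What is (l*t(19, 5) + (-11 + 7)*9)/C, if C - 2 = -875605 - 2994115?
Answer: 1634/177362075 ≈ 9.2128e-6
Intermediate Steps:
t(B, d) = 3
l = 32/275 ≈ 0.11636
C = -3869718 (C = 2 + (-875605 - 2994115) = 2 - 3869720 = -3869718)
(l*t(19, 5) + (-11 + 7)*9)/C = ((32/275)*3 + (-11 + 7)*9)/(-3869718) = (96/275 - 4*9)*(-1/3869718) = (96/275 - 36)*(-1/3869718) = -9804/275*(-1/3869718) = 1634/177362075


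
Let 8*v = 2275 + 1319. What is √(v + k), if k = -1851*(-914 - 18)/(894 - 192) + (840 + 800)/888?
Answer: √24225299969/2886 ≈ 53.931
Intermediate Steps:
v = 1797/4 (v = (2275 + 1319)/8 = (⅛)*3594 = 1797/4 ≈ 449.25)
k = 10646309/4329 (k = -1851/(702/(-932)) + 1640*(1/888) = -1851/(702*(-1/932)) + 205/111 = -1851/(-351/466) + 205/111 = -1851*(-466/351) + 205/111 = 287522/117 + 205/111 = 10646309/4329 ≈ 2459.3)
√(v + k) = √(1797/4 + 10646309/4329) = √(50364449/17316) = √24225299969/2886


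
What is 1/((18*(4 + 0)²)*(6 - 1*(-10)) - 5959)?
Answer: -1/1351 ≈ -0.00074019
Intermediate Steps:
1/((18*(4 + 0)²)*(6 - 1*(-10)) - 5959) = 1/((18*4²)*(6 + 10) - 5959) = 1/((18*16)*16 - 5959) = 1/(288*16 - 5959) = 1/(4608 - 5959) = 1/(-1351) = -1/1351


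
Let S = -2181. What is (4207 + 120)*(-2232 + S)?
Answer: -19095051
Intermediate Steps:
(4207 + 120)*(-2232 + S) = (4207 + 120)*(-2232 - 2181) = 4327*(-4413) = -19095051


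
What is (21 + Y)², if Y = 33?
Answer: 2916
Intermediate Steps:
(21 + Y)² = (21 + 33)² = 54² = 2916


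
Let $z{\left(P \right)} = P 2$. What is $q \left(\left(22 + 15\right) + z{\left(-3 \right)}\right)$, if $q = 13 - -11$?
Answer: $744$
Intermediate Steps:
$z{\left(P \right)} = 2 P$
$q = 24$ ($q = 13 + 11 = 24$)
$q \left(\left(22 + 15\right) + z{\left(-3 \right)}\right) = 24 \left(\left(22 + 15\right) + 2 \left(-3\right)\right) = 24 \left(37 - 6\right) = 24 \cdot 31 = 744$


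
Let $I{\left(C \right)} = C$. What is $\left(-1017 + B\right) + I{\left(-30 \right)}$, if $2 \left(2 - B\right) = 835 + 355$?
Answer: $-1640$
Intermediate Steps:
$B = -593$ ($B = 2 - \frac{835 + 355}{2} = 2 - 595 = -593$)
$\left(-1017 + B\right) + I{\left(-30 \right)} = \left(-1017 - 593\right) - 30 = -1610 - 30 = -1640$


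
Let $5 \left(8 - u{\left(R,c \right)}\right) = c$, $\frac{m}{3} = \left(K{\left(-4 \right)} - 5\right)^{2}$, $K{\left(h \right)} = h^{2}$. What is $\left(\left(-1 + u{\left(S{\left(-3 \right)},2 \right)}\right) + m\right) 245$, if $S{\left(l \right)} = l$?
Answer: $90552$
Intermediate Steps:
$m = 363$ ($m = 3 \left(\left(-4\right)^{2} - 5\right)^{2} = 3 \left(16 - 5\right)^{2} = 3 \cdot 11^{2} = 3 \cdot 121 = 363$)
$u{\left(R,c \right)} = 8 - \frac{c}{5}$
$\left(\left(-1 + u{\left(S{\left(-3 \right)},2 \right)}\right) + m\right) 245 = \left(\left(-1 + \left(8 - \frac{2}{5}\right)\right) + 363\right) 245 = \left(\left(-1 + \frac{38}{5}\right) + 363\right) 245 = \left(\frac{33}{5} + 363\right) 245 = \frac{1848}{5} \cdot 245 = 90552$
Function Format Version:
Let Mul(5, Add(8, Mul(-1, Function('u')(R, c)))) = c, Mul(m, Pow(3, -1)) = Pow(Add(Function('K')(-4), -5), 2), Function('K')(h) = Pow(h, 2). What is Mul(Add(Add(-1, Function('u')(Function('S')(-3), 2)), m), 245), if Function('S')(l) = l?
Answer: 90552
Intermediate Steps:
m = 363 (m = Mul(3, Pow(Add(Pow(-4, 2), -5), 2)) = Mul(3, Pow(Add(16, -5), 2)) = Mul(3, Pow(11, 2)) = Mul(3, 121) = 363)
Function('u')(R, c) = Add(8, Mul(Rational(-1, 5), c))
Mul(Add(Add(-1, Function('u')(Function('S')(-3), 2)), m), 245) = Mul(Add(Add(-1, Add(8, Mul(Rational(-1, 5), 2))), 363), 245) = Mul(Add(Add(-1, Add(8, Rational(-2, 5))), 363), 245) = Mul(Add(Add(-1, Rational(38, 5)), 363), 245) = Mul(Add(Rational(33, 5), 363), 245) = Mul(Rational(1848, 5), 245) = 90552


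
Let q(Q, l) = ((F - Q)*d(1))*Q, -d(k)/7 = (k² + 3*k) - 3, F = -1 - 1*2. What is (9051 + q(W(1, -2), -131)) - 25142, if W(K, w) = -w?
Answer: -16021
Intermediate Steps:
F = -3 (F = -1 - 2 = -3)
d(k) = 21 - 21*k - 7*k² (d(k) = -7*((k² + 3*k) - 3) = -7*(-3 + k² + 3*k) = 21 - 21*k - 7*k²)
q(Q, l) = Q*(21 + 7*Q) (q(Q, l) = ((-3 - Q)*(21 - 21*1 - 7*1²))*Q = ((-3 - Q)*(21 - 21 - 7*1))*Q = ((-3 - Q)*(21 - 21 - 7))*Q = ((-3 - Q)*(-7))*Q = (21 + 7*Q)*Q = Q*(21 + 7*Q))
(9051 + q(W(1, -2), -131)) - 25142 = (9051 + 7*(-1*(-2))*(3 - 1*(-2))) - 25142 = (9051 + 7*2*(3 + 2)) - 25142 = (9051 + 7*2*5) - 25142 = (9051 + 70) - 25142 = 9121 - 25142 = -16021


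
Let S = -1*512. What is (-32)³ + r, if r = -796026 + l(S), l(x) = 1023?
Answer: -827771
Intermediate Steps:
S = -512
r = -795003 (r = -796026 + 1023 = -795003)
(-32)³ + r = (-32)³ - 795003 = -32768 - 795003 = -827771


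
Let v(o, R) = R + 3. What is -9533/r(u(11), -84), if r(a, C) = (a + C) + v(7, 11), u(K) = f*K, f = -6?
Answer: 9533/136 ≈ 70.096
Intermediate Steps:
u(K) = -6*K
v(o, R) = 3 + R
r(a, C) = 14 + C + a (r(a, C) = (a + C) + (3 + 11) = (C + a) + 14 = 14 + C + a)
-9533/r(u(11), -84) = -9533/(14 - 84 - 6*11) = -9533/(14 - 84 - 66) = -9533/(-136) = -9533*(-1/136) = 9533/136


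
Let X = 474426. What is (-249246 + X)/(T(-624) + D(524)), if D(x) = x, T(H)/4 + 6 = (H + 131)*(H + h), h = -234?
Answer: 56295/423119 ≈ 0.13305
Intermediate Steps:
T(H) = -24 + 4*(-234 + H)*(131 + H) (T(H) = -24 + 4*((H + 131)*(H - 234)) = -24 + 4*((131 + H)*(-234 + H)) = -24 + 4*((-234 + H)*(131 + H)) = -24 + 4*(-234 + H)*(131 + H))
(-249246 + X)/(T(-624) + D(524)) = (-249246 + 474426)/((-122640 - 412*(-624) + 4*(-624)²) + 524) = 225180/((-122640 + 257088 + 4*389376) + 524) = 225180/((-122640 + 257088 + 1557504) + 524) = 225180/(1691952 + 524) = 225180/1692476 = 225180*(1/1692476) = 56295/423119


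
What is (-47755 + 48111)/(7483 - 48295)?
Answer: -89/10203 ≈ -0.0087229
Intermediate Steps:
(-47755 + 48111)/(7483 - 48295) = 356/(-40812) = 356*(-1/40812) = -89/10203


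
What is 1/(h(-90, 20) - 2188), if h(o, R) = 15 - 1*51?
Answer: -1/2224 ≈ -0.00044964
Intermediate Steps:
h(o, R) = -36 (h(o, R) = 15 - 51 = -36)
1/(h(-90, 20) - 2188) = 1/(-36 - 2188) = 1/(-2224) = -1/2224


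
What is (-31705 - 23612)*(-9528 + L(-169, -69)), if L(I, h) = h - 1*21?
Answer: 532038906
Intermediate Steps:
L(I, h) = -21 + h (L(I, h) = h - 21 = -21 + h)
(-31705 - 23612)*(-9528 + L(-169, -69)) = (-31705 - 23612)*(-9528 + (-21 - 69)) = -55317*(-9528 - 90) = -55317*(-9618) = 532038906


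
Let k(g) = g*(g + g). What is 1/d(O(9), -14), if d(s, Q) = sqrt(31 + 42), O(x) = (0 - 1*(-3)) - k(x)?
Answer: sqrt(73)/73 ≈ 0.11704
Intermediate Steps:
k(g) = 2*g**2 (k(g) = g*(2*g) = 2*g**2)
O(x) = 3 - 2*x**2 (O(x) = (0 - 1*(-3)) - 2*x**2 = (0 + 3) - 2*x**2 = 3 - 2*x**2)
d(s, Q) = sqrt(73)
1/d(O(9), -14) = 1/(sqrt(73)) = sqrt(73)/73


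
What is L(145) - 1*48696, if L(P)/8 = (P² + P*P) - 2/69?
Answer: 19851560/69 ≈ 2.8770e+5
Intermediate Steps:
L(P) = -16/69 + 16*P² (L(P) = 8*((P² + P*P) - 2/69) = 8*((P² + P²) - 2*1/69) = 8*(2*P² - 2/69) = 8*(-2/69 + 2*P²) = -16/69 + 16*P²)
L(145) - 1*48696 = (-16/69 + 16*145²) - 1*48696 = (-16/69 + 16*21025) - 48696 = (-16/69 + 336400) - 48696 = 23211584/69 - 48696 = 19851560/69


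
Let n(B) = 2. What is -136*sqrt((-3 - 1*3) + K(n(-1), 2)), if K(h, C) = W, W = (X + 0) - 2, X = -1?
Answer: -408*I ≈ -408.0*I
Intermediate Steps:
W = -3 (W = (-1 + 0) - 2 = -1 - 2 = -3)
K(h, C) = -3
-136*sqrt((-3 - 1*3) + K(n(-1), 2)) = -136*sqrt((-3 - 1*3) - 3) = -136*sqrt((-3 - 3) - 3) = -136*sqrt(-6 - 3) = -408*I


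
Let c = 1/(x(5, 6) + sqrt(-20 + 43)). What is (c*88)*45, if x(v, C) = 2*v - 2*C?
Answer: 7920/19 + 3960*sqrt(23)/19 ≈ 1416.4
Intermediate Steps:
x(v, C) = -2*C + 2*v
c = 1/(-2 + sqrt(23)) (c = 1/((-2*6 + 2*5) + sqrt(-20 + 43)) = 1/((-12 + 10) + sqrt(23)) = 1/(-2 + sqrt(23)) ≈ 0.35768)
(c*88)*45 = ((2/19 + sqrt(23)/19)*88)*45 = (176/19 + 88*sqrt(23)/19)*45 = 7920/19 + 3960*sqrt(23)/19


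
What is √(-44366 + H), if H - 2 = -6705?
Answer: I*√51069 ≈ 225.98*I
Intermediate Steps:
H = -6703 (H = 2 - 6705 = -6703)
√(-44366 + H) = √(-44366 - 6703) = √(-51069) = I*√51069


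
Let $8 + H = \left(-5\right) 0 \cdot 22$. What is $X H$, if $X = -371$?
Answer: $2968$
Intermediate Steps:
$H = -8$ ($H = -8 + \left(-5\right) 0 \cdot 22 = -8 + 0 \cdot 22 = -8 + 0 = -8$)
$X H = \left(-371\right) \left(-8\right) = 2968$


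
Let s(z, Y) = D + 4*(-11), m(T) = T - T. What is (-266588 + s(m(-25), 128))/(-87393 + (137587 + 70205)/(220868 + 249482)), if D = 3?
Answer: 62704475075/20552544879 ≈ 3.0509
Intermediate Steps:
m(T) = 0
s(z, Y) = -41 (s(z, Y) = 3 + 4*(-11) = 3 - 44 = -41)
(-266588 + s(m(-25), 128))/(-87393 + (137587 + 70205)/(220868 + 249482)) = (-266588 - 41)/(-87393 + (137587 + 70205)/(220868 + 249482)) = -266629/(-87393 + 207792/470350) = -266629/(-87393 + 207792*(1/470350)) = -266629/(-87393 + 103896/235175) = -266629/(-20552544879/235175) = -266629*(-235175/20552544879) = 62704475075/20552544879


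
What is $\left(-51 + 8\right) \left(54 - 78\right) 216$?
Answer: $222912$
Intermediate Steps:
$\left(-51 + 8\right) \left(54 - 78\right) 216 = \left(-43\right) \left(-24\right) 216 = 1032 \cdot 216 = 222912$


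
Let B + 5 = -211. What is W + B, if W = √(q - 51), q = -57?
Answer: -216 + 6*I*√3 ≈ -216.0 + 10.392*I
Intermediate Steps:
W = 6*I*√3 (W = √(-57 - 51) = √(-108) = 6*I*√3 ≈ 10.392*I)
B = -216 (B = -5 - 211 = -216)
W + B = 6*I*√3 - 216 = -216 + 6*I*√3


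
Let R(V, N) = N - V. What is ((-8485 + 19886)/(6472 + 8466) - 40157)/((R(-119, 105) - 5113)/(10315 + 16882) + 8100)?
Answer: -1254940428185/253131087286 ≈ -4.9577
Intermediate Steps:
((-8485 + 19886)/(6472 + 8466) - 40157)/((R(-119, 105) - 5113)/(10315 + 16882) + 8100) = ((-8485 + 19886)/(6472 + 8466) - 40157)/(((105 - 1*(-119)) - 5113)/(10315 + 16882) + 8100) = (11401/14938 - 40157)/(((105 + 119) - 5113)/27197 + 8100) = (11401*(1/14938) - 40157)/((224 - 5113)*(1/27197) + 8100) = (11401/14938 - 40157)/(-4889*1/27197 + 8100) = -599853865/(14938*(-4889/27197 + 8100)) = -599853865/(14938*220290811/27197) = -599853865/14938*27197/220290811 = -1254940428185/253131087286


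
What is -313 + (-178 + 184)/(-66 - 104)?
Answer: -26608/85 ≈ -313.04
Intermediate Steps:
-313 + (-178 + 184)/(-66 - 104) = -313 + 6/(-170) = -313 + 6*(-1/170) = -313 - 3/85 = -26608/85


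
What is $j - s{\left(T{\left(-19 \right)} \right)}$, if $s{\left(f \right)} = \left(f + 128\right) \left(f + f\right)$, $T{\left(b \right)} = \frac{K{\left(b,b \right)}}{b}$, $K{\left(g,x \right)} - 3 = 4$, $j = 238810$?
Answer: $\frac{86244360}{361} \approx 2.389 \cdot 10^{5}$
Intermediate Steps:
$K{\left(g,x \right)} = 7$ ($K{\left(g,x \right)} = 3 + 4 = 7$)
$T{\left(b \right)} = \frac{7}{b}$
$s{\left(f \right)} = 2 f \left(128 + f\right)$ ($s{\left(f \right)} = \left(128 + f\right) 2 f = 2 f \left(128 + f\right)$)
$j - s{\left(T{\left(-19 \right)} \right)} = 238810 - 2 \frac{7}{-19} \left(128 + \frac{7}{-19}\right) = 238810 - 2 \cdot 7 \left(- \frac{1}{19}\right) \left(128 + 7 \left(- \frac{1}{19}\right)\right) = 238810 - 2 \left(- \frac{7}{19}\right) \left(128 - \frac{7}{19}\right) = 238810 - 2 \left(- \frac{7}{19}\right) \frac{2425}{19} = 238810 - - \frac{33950}{361} = 238810 + \frac{33950}{361} = \frac{86244360}{361}$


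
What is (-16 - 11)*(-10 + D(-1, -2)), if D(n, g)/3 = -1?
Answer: 351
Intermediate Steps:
D(n, g) = -3 (D(n, g) = 3*(-1) = -3)
(-16 - 11)*(-10 + D(-1, -2)) = (-16 - 11)*(-10 - 3) = -27*(-13) = 351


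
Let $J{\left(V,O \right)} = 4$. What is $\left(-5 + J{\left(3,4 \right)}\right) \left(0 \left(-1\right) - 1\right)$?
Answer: $1$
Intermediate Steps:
$\left(-5 + J{\left(3,4 \right)}\right) \left(0 \left(-1\right) - 1\right) = \left(-5 + 4\right) \left(0 \left(-1\right) - 1\right) = - (0 - 1) = \left(-1\right) \left(-1\right) = 1$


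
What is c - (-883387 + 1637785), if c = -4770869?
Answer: -5525267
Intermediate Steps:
c - (-883387 + 1637785) = -4770869 - (-883387 + 1637785) = -4770869 - 1*754398 = -4770869 - 754398 = -5525267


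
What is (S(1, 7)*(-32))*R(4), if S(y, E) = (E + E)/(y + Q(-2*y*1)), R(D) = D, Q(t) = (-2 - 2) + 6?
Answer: -1792/3 ≈ -597.33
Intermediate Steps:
Q(t) = 2 (Q(t) = -4 + 6 = 2)
S(y, E) = 2*E/(2 + y) (S(y, E) = (E + E)/(y + 2) = (2*E)/(2 + y) = 2*E/(2 + y))
(S(1, 7)*(-32))*R(4) = ((2*7/(2 + 1))*(-32))*4 = ((2*7/3)*(-32))*4 = ((2*7*(⅓))*(-32))*4 = ((14/3)*(-32))*4 = -448/3*4 = -1792/3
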